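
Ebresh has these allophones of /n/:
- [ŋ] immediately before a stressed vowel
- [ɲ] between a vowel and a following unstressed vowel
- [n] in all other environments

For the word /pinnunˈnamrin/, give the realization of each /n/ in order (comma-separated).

[n], [n], [n], [ŋ], [n]

Occurrence 1 (position 3): no conditioning environment matches → elsewhere allophone [n].
Occurrence 2 (position 4): no conditioning environment matches → elsewhere allophone [n].
Occurrence 3 (position 6): no conditioning environment matches → elsewhere allophone [n].
Occurrence 4 (position 7): immediately before a stressed vowel → [ŋ].
Occurrence 5 (position 12): no conditioning environment matches → elsewhere allophone [n].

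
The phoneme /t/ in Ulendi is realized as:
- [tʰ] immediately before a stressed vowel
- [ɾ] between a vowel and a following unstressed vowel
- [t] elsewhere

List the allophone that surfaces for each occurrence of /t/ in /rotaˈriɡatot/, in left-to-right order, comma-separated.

[ɾ], [ɾ], [t]

Occurrence 1 (position 3): between a vowel and an unstressed vowel → [ɾ].
Occurrence 2 (position 9): between a vowel and an unstressed vowel → [ɾ].
Occurrence 3 (position 11): no conditioning environment matches → elsewhere allophone [t].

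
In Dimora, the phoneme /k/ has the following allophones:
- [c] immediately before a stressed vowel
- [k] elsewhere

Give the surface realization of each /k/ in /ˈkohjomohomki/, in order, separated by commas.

Occurrence 1 (position 1): immediately before a stressed vowel → [c].
Occurrence 2 (position 11): no conditioning environment matches → elsewhere allophone [k].

[c], [k]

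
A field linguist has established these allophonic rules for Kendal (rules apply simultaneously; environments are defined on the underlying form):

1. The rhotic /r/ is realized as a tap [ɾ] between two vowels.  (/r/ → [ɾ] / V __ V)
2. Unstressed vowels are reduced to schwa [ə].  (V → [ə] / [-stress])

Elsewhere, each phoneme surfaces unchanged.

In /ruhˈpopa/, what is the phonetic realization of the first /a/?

[ə]

/a/ (word-final): in an unstressed syllable, so rule 2 applies → [ə].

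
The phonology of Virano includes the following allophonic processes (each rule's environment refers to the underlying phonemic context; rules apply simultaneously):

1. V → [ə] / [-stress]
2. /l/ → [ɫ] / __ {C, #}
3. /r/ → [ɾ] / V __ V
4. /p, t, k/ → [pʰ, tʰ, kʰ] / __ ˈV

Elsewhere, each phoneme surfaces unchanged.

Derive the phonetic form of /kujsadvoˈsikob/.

/k/ (word-initial): rule 4 targets it, but not immediately before a stressed vowel → unchanged [k].
/u/ meets the environment for rule 1 (in an unstressed syllable) → [ə].
/j/ (between /u/ and /s/) is unaffected → [j].
/s/ (between /j/ and /a/) is unaffected → [s].
/a/ (between /s/ and /d/) occurs in an unstressed syllable → [ə] by rule 1.
/d/ (between /a/ and /v/) is unaffected → [d].
/v/ stays [v].
/o/ (between /v/ and /s/): in an unstressed syllable, so rule 1 applies → [ə].
/s/ (between /o/ and /i/): no rule targets it → [s].
/i/ (between /s/ and /k/): rule 1 targets it, but not in an unstressed syllable → unchanged [i].
/k/ (between /i/ and /o/): rule 4 targets it, but not immediately before a stressed vowel → unchanged [k].
/o/ — between /k/ and /b/, in an unstressed syllable — surfaces as [ə] (rule 1).
/b/ (word-final) is unaffected → [b].

[kəjsədvəˈsikəb]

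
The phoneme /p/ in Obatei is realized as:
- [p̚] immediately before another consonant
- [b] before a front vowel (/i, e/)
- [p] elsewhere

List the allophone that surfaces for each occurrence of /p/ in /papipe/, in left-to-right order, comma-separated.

Occurrence 1 (position 1): no conditioning environment matches → elsewhere allophone [p].
Occurrence 2 (position 3): before a front vowel (/i, e/) → [b].
Occurrence 3 (position 5): before a front vowel (/i, e/) → [b].

[p], [b], [b]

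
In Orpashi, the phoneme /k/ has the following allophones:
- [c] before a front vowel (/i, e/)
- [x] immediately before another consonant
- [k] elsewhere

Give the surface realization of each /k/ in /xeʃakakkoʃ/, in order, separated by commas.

[k], [x], [k]

Occurrence 1 (position 5): no conditioning environment matches → elsewhere allophone [k].
Occurrence 2 (position 7): immediately before another consonant → [x].
Occurrence 3 (position 8): no conditioning environment matches → elsewhere allophone [k].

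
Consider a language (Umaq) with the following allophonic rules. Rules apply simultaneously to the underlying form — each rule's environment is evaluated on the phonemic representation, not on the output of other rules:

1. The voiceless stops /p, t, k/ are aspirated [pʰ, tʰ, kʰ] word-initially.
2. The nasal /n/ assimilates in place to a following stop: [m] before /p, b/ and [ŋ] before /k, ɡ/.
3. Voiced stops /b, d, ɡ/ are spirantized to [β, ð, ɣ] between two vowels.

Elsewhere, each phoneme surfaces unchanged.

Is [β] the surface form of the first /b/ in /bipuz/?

No

/b/ (word-initial) fails the environment for rule 3, so it stays [b].
The actual realization is [b], not [β].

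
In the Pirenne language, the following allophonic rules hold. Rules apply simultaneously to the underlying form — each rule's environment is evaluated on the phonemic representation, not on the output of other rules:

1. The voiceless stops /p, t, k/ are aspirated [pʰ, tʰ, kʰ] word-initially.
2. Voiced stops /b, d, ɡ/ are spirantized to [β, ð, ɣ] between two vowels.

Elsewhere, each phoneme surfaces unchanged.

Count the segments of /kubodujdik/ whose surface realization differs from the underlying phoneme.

Segments that undergo a rule: /k/ → [kʰ] (rule 1); /b/ → [β] (rule 2); /d/ → [ð] (rule 2).
All other segments surface unchanged.

3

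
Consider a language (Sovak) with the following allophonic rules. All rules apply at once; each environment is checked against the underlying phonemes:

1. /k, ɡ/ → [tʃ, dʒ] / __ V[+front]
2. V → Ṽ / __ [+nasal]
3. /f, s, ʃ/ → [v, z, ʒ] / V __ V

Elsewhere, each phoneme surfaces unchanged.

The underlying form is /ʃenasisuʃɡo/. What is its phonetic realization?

[ʃẽnazizuʃɡo]

/ʃ/ (word-initial) is in the target of rule 3 but the environment (between two vowels) is not met → [ʃ].
/e/ — between /ʃ/ and /n/, before a nasal consonant — surfaces as [ẽ] (rule 2).
/n/ (between /e/ and /a/) is unaffected → [n].
/a/ (between /n/ and /s/) fails the environment for rule 2, so it stays [a].
/s/ (between /a/ and /i/): between two vowels, so rule 3 applies → [z].
/i/ (between /s/ and /s/) fails the environment for rule 2, so it stays [i].
Rule 3 applies to /s/ (between /i/ and /u/: between two vowels) → [z].
/u/ — between /s/ and /ʃ/; rule 2 does not apply here → [u].
/ʃ/ (between /u/ and /ɡ/) is in the target of rule 3 but the environment (between two vowels) is not met → [ʃ].
/ɡ/ (between /ʃ/ and /o/) is in the target of rule 1 but the environment (before a front vowel) is not met → [ɡ].
/o/ (word-final) fails the environment for rule 2, so it stays [o].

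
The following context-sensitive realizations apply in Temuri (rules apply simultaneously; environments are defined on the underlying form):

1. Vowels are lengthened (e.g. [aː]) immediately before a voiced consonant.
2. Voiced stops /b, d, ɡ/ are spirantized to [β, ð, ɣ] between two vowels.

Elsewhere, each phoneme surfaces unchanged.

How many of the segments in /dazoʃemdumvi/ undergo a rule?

3

Segments that undergo a rule: /a/ → [aː] (rule 1); /e/ → [eː] (rule 1); /u/ → [uː] (rule 1).
All other segments surface unchanged.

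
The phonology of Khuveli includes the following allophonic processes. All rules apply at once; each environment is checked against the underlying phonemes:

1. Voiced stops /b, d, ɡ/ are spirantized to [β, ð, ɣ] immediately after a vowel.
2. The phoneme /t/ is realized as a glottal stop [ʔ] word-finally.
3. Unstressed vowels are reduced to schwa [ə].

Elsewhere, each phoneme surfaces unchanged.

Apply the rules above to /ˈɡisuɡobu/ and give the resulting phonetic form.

[ˈɡisəɣəβə]

/ɡ/ — word-initial; rule 1 does not apply here → [ɡ].
/i/ — between /ɡ/ and /s/; rule 3 does not apply here → [i].
/s/ stays [s].
Rule 3 applies to /u/ (between /s/ and /ɡ/: in an unstressed syllable) → [ə].
Rule 1 applies to /ɡ/ (between /u/ and /o/: immediately after a vowel) → [ɣ].
/o/ meets the environment for rule 3 (in an unstressed syllable) → [ə].
/b/ meets the environment for rule 1 (immediately after a vowel) → [β].
/u/ (word-final): in an unstressed syllable, so rule 3 applies → [ə].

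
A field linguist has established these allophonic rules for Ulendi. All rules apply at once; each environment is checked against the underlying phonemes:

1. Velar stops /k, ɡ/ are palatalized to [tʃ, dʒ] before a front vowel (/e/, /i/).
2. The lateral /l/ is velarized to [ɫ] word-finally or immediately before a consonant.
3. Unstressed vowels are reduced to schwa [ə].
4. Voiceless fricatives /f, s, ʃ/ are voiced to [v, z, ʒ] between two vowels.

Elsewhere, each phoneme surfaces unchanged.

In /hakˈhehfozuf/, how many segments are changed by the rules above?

3

Segments that undergo a rule: /a/ → [ə] (rule 3); /o/ → [ə] (rule 3); /u/ → [ə] (rule 3).
All other segments surface unchanged.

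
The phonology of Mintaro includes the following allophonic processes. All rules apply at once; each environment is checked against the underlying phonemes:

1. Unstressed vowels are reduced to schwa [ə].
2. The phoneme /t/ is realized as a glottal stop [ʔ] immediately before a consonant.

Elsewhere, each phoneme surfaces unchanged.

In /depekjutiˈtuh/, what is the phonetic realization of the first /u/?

[ə]

/u/ (between /j/ and /t/) occurs in an unstressed syllable → [ə] by rule 1.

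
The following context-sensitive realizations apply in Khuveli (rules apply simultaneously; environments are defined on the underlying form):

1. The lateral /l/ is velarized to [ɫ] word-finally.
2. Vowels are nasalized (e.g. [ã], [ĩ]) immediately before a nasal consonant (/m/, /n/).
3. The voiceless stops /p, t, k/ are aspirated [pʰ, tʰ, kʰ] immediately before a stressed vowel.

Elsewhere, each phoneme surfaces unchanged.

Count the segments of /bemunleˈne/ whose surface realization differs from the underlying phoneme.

Segments that undergo a rule: /e/ → [ẽ] (rule 2); /u/ → [ũ] (rule 2); /e/ → [ẽ] (rule 2).
All other segments surface unchanged.

3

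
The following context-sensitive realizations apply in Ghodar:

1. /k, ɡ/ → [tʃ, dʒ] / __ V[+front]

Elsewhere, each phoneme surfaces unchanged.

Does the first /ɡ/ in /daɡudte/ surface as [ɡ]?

/ɡ/ — between /a/ and /u/; rule 1 does not apply here → [ɡ].
The actual realization is [ɡ], which matches [ɡ].

Yes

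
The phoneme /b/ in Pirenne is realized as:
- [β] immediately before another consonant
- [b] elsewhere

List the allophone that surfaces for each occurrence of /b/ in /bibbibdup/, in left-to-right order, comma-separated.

Occurrence 1 (position 1): no conditioning environment matches → elsewhere allophone [b].
Occurrence 2 (position 3): immediately before another consonant → [β].
Occurrence 3 (position 4): no conditioning environment matches → elsewhere allophone [b].
Occurrence 4 (position 6): immediately before another consonant → [β].

[b], [β], [b], [β]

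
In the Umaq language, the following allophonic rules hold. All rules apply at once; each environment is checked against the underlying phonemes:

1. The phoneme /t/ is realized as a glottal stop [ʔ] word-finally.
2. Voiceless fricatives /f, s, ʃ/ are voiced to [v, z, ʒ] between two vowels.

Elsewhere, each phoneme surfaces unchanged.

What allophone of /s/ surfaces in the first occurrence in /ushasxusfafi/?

[s]

/s/ — between /u/ and /h/; rule 2 does not apply here → [s].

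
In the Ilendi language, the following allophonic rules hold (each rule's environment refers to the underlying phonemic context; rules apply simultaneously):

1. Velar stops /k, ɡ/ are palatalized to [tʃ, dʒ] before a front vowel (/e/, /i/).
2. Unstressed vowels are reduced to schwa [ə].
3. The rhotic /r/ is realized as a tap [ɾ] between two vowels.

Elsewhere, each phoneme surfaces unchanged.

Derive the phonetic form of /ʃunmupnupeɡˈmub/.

[ʃənməpnəpəɡˈmub]

/ʃ/ (word-initial) is unaffected → [ʃ].
Rule 2 applies to /u/ (between /ʃ/ and /n/: in an unstressed syllable) → [ə].
/n/ — not in any rule's target class → [n].
/m/ stays [m].
/u/ meets the environment for rule 2 (in an unstressed syllable) → [ə].
/p/ (between /u/ and /n/) is unaffected → [p].
/n/ — not in any rule's target class → [n].
/u/ (between /n/ and /p/) occurs in an unstressed syllable → [ə] by rule 2.
/p/ — not in any rule's target class → [p].
/e/ meets the environment for rule 2 (in an unstressed syllable) → [ə].
/ɡ/ (between /e/ and /m/) fails the environment for rule 1, so it stays [ɡ].
/m/ — not in any rule's target class → [m].
/u/ — between /m/ and /b/; rule 2 does not apply here → [u].
/b/ (word-final) is unaffected → [b].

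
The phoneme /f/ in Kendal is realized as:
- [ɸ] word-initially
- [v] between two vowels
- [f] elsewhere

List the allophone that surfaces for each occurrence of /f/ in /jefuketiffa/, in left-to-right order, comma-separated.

Occurrence 1 (position 3): between two vowels → [v].
Occurrence 2 (position 9): no conditioning environment matches → elsewhere allophone [f].
Occurrence 3 (position 10): no conditioning environment matches → elsewhere allophone [f].

[v], [f], [f]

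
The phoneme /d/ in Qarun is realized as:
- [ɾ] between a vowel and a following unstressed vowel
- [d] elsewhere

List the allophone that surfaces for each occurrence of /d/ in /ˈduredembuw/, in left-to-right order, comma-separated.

Occurrence 1 (position 1): no conditioning environment matches → elsewhere allophone [d].
Occurrence 2 (position 5): between a vowel and a following unstressed vowel → [ɾ].

[d], [ɾ]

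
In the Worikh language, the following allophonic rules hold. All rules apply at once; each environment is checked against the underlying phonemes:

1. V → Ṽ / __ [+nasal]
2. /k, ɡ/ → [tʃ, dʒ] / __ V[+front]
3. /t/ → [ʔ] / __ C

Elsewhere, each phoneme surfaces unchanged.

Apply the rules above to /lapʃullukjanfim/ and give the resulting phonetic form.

[lapʃullukjãnfĩm]

/l/ stays [l].
/a/ — between /l/ and /p/; rule 1 does not apply here → [a].
/p/ stays [p].
/ʃ/ (between /p/ and /u/): no rule targets it → [ʃ].
/u/ (between /ʃ/ and /l/) is in the target of rule 1 but the environment (before a nasal consonant) is not met → [u].
/l/ (between /u/ and /l/): no rule targets it → [l].
/l/ — not in any rule's target class → [l].
/u/ (between /l/ and /k/): rule 1 targets it, but not before a nasal consonant → unchanged [u].
/k/ — between /u/ and /j/; rule 2 does not apply here → [k].
/j/ — not in any rule's target class → [j].
/a/ (between /j/ and /n/) occurs before a nasal consonant → [ã] by rule 1.
/n/ (between /a/ and /f/): no rule targets it → [n].
/f/ (between /n/ and /i/) is unaffected → [f].
Rule 1 applies to /i/ (between /f/ and /m/: before a nasal consonant) → [ĩ].
/m/ (word-final) is unaffected → [m].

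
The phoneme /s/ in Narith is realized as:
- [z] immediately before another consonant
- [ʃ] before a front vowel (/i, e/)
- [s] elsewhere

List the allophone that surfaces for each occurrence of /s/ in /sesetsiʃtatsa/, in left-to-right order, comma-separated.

Occurrence 1 (position 1): before a front vowel (/i, e/) → [ʃ].
Occurrence 2 (position 3): before a front vowel (/i, e/) → [ʃ].
Occurrence 3 (position 6): before a front vowel (/i, e/) → [ʃ].
Occurrence 4 (position 12): no conditioning environment matches → elsewhere allophone [s].

[ʃ], [ʃ], [ʃ], [s]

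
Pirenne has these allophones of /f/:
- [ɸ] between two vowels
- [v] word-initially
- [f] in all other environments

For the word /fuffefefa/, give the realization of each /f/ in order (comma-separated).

Occurrence 1 (position 1): word-initially → [v].
Occurrence 2 (position 3): no conditioning environment matches → elsewhere allophone [f].
Occurrence 3 (position 4): no conditioning environment matches → elsewhere allophone [f].
Occurrence 4 (position 6): between two vowels → [ɸ].
Occurrence 5 (position 8): between two vowels → [ɸ].

[v], [f], [f], [ɸ], [ɸ]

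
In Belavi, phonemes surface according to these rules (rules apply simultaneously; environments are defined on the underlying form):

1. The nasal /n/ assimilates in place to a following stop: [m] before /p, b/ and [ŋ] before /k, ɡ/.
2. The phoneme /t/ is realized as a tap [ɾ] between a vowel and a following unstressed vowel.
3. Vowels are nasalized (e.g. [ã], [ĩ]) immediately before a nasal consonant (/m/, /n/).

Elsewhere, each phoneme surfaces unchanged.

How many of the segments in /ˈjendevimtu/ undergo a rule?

2

Segments that undergo a rule: /e/ → [ẽ] (rule 3); /i/ → [ĩ] (rule 3).
All other segments surface unchanged.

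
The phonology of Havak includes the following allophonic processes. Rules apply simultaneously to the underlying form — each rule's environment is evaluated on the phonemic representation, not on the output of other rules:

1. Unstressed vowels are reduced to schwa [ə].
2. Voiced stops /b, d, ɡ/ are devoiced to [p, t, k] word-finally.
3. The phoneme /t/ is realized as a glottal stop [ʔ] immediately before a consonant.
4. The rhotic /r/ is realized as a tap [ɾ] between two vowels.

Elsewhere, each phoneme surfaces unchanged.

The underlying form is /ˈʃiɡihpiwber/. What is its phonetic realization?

/i/ — between /ʃ/ and /ɡ/; rule 1 does not apply here → [i].
/ɡ/ (between /i/ and /i/) fails the environment for rule 2, so it stays [ɡ].
/i/ (between /ɡ/ and /h/): in an unstressed syllable, so rule 1 applies → [ə].
/i/ — between /p/ and /w/, in an unstressed syllable — surfaces as [ə] (rule 1).
/b/ (between /w/ and /e/) is in the target of rule 2 but the environment (word-finally) is not met → [b].
/e/ — between /b/ and /r/, in an unstressed syllable — surfaces as [ə] (rule 1).
/r/ (word-final) fails the environment for rule 4, so it stays [r].

[ˈʃiɡəhpəwbər]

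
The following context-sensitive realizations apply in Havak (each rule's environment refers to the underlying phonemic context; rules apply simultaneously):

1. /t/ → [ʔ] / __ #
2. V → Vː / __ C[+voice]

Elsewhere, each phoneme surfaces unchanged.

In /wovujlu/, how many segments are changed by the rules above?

2

Segments that undergo a rule: /o/ → [oː] (rule 2); /u/ → [uː] (rule 2).
All other segments surface unchanged.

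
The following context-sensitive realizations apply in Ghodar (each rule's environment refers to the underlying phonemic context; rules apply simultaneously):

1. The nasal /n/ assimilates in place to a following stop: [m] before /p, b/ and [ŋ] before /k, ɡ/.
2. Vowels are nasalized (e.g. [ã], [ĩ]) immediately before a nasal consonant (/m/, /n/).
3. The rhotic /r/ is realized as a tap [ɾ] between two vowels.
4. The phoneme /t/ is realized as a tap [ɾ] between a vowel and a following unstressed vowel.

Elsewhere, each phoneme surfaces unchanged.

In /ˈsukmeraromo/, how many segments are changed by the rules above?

3

Segments that undergo a rule: /r/ → [ɾ] (rule 3); /r/ → [ɾ] (rule 3); /o/ → [õ] (rule 2).
All other segments surface unchanged.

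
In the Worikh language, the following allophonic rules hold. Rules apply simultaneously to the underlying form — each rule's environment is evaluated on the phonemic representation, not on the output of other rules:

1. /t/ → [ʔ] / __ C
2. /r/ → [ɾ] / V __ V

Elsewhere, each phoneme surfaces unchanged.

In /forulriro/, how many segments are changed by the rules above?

2

Segments that undergo a rule: /r/ → [ɾ] (rule 2); /r/ → [ɾ] (rule 2).
All other segments surface unchanged.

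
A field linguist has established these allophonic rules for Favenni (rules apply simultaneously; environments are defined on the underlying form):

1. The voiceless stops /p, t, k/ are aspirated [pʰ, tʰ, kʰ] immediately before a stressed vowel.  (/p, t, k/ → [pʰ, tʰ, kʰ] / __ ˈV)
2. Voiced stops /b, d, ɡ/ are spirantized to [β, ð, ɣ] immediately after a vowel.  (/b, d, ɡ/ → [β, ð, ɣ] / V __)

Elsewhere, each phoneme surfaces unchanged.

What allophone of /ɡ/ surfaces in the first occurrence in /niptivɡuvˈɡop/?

/ɡ/ (between /v/ and /u/) fails the environment for rule 2, so it stays [ɡ].

[ɡ]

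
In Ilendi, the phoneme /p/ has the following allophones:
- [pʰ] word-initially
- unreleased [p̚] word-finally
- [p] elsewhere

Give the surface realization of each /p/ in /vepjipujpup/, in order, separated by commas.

[p], [p], [p], [p̚]

Occurrence 1 (position 3): no conditioning environment matches → elsewhere allophone [p].
Occurrence 2 (position 6): no conditioning environment matches → elsewhere allophone [p].
Occurrence 3 (position 9): no conditioning environment matches → elsewhere allophone [p].
Occurrence 4 (position 11): word-finally → [p̚].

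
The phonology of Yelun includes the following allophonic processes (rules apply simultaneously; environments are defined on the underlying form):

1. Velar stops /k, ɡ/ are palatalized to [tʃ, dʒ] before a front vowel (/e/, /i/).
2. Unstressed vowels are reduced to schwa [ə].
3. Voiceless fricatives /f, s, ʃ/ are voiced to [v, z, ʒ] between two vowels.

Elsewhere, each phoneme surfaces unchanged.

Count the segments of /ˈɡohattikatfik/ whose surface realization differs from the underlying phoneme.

Segments that undergo a rule: /a/ → [ə] (rule 2); /i/ → [ə] (rule 2); /a/ → [ə] (rule 2); /i/ → [ə] (rule 2).
All other segments surface unchanged.

4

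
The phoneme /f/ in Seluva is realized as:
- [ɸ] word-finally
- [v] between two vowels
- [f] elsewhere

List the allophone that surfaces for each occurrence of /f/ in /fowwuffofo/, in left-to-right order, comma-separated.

[f], [f], [f], [v]

Occurrence 1 (position 1): no conditioning environment matches → elsewhere allophone [f].
Occurrence 2 (position 6): no conditioning environment matches → elsewhere allophone [f].
Occurrence 3 (position 7): no conditioning environment matches → elsewhere allophone [f].
Occurrence 4 (position 9): between two vowels → [v].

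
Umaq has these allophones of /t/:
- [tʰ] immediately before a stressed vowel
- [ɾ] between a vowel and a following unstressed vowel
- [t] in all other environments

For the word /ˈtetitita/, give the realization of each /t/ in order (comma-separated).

Occurrence 1 (position 1): immediately before a stressed vowel → [tʰ].
Occurrence 2 (position 3): between a vowel and a following unstressed vowel → [ɾ].
Occurrence 3 (position 5): between a vowel and a following unstressed vowel → [ɾ].
Occurrence 4 (position 7): between a vowel and a following unstressed vowel → [ɾ].

[tʰ], [ɾ], [ɾ], [ɾ]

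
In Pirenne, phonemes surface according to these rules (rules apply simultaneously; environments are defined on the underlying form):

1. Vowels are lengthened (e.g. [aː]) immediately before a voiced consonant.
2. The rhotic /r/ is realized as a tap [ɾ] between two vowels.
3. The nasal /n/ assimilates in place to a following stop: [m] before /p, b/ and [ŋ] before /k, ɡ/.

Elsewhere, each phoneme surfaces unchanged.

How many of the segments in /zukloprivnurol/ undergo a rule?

4

Segments that undergo a rule: /i/ → [iː] (rule 1); /u/ → [uː] (rule 1); /r/ → [ɾ] (rule 2); /o/ → [oː] (rule 1).
All other segments surface unchanged.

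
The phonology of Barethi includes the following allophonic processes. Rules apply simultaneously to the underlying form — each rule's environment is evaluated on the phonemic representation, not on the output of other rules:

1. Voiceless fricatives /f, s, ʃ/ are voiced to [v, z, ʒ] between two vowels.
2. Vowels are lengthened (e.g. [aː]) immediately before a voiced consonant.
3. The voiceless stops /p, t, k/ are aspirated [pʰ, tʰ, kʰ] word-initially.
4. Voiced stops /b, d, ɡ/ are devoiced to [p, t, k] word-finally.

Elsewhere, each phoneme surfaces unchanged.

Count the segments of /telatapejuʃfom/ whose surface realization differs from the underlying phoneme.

4

Segments that undergo a rule: /t/ → [tʰ] (rule 3); /e/ → [eː] (rule 2); /e/ → [eː] (rule 2); /o/ → [oː] (rule 2).
All other segments surface unchanged.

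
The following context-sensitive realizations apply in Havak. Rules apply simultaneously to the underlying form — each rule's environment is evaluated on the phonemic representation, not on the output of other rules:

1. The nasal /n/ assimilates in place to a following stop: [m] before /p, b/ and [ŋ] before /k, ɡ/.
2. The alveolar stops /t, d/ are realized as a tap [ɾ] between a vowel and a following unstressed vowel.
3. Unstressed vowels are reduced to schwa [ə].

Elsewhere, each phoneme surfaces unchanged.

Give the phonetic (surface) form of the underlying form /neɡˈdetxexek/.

/n/ — word-initial; rule 1 does not apply here → [n].
/e/ (between /n/ and /ɡ/): in an unstressed syllable, so rule 3 applies → [ə].
/ɡ/ (between /e/ and /d/) is unaffected → [ɡ].
/d/ (between /ɡ/ and /e/) fails the environment for rule 2, so it stays [d].
/e/ (between /d/ and /t/) is in the target of rule 3 but the environment (in an unstressed syllable) is not met → [e].
/t/ (between /e/ and /x/): rule 2 targets it, but not between a vowel and a following unstressed vowel → unchanged [t].
/x/ stays [x].
/e/ (between /x/ and /x/) occurs in an unstressed syllable → [ə] by rule 3.
/x/ — not in any rule's target class → [x].
Rule 3 applies to /e/ (between /x/ and /k/: in an unstressed syllable) → [ə].
/k/ (word-final) is unaffected → [k].

[nəɡˈdetxəxək]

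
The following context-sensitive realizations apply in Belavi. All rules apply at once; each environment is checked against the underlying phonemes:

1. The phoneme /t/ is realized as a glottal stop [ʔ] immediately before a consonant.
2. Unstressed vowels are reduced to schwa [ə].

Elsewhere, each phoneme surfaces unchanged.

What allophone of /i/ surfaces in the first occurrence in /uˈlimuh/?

/i/ — between /l/ and /m/; rule 2 does not apply here → [i].

[i]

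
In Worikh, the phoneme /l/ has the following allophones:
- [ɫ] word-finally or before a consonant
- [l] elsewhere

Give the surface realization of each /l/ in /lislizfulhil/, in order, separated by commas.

Occurrence 1 (position 1): no conditioning environment matches → elsewhere allophone [l].
Occurrence 2 (position 4): no conditioning environment matches → elsewhere allophone [l].
Occurrence 3 (position 9): word-finally or before a consonant → [ɫ].
Occurrence 4 (position 12): word-finally or before a consonant → [ɫ].

[l], [l], [ɫ], [ɫ]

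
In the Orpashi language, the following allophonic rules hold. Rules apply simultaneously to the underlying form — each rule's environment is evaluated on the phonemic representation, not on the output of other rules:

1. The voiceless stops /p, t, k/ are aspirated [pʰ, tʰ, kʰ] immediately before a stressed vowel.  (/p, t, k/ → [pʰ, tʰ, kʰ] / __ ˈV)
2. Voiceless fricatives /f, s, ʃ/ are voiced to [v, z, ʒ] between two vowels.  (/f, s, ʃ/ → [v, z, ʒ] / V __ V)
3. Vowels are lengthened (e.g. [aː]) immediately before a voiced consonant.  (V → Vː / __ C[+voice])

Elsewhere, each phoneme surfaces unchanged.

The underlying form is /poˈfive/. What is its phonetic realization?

/p/ (word-initial): rule 1 targets it, but not immediately before a stressed vowel → unchanged [p].
/o/ (between /p/ and /f/) fails the environment for rule 3, so it stays [o].
/f/ (between /o/ and /i/) occurs between two vowels → [v] by rule 2.
/i/ (between /f/ and /v/) occurs before a voiced consonant → [iː] by rule 3.
/v/ (between /i/ and /e/) is unaffected → [v].
/e/ (word-final): rule 3 targets it, but not before a voiced consonant → unchanged [e].

[poˈviːve]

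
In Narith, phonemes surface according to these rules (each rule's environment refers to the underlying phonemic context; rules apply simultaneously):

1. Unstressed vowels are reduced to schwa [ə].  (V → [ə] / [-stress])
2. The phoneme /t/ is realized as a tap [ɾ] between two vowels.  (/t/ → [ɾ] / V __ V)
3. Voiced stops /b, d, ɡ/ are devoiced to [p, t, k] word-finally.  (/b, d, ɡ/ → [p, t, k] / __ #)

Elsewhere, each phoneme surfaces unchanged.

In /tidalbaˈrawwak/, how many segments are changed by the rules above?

Segments that undergo a rule: /i/ → [ə] (rule 1); /a/ → [ə] (rule 1); /a/ → [ə] (rule 1); /a/ → [ə] (rule 1).
All other segments surface unchanged.

4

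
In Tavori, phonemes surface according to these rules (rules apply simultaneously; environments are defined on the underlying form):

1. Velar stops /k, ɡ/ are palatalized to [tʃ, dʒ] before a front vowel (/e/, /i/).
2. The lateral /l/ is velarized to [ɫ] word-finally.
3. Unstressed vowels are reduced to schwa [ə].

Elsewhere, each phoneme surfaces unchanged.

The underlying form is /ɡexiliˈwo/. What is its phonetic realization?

/ɡ/ meets the environment for rule 1 (before a front vowel) → [dʒ].
/e/ (between /ɡ/ and /x/) occurs in an unstressed syllable → [ə] by rule 3.
/x/ — not in any rule's target class → [x].
/i/ (between /x/ and /l/) occurs in an unstressed syllable → [ə] by rule 3.
/l/ — between /i/ and /i/; rule 2 does not apply here → [l].
Rule 3 applies to /i/ (between /l/ and /w/: in an unstressed syllable) → [ə].
/w/ — not in any rule's target class → [w].
/o/ (word-final) is in the target of rule 3 but the environment (in an unstressed syllable) is not met → [o].

[dʒəxələˈwo]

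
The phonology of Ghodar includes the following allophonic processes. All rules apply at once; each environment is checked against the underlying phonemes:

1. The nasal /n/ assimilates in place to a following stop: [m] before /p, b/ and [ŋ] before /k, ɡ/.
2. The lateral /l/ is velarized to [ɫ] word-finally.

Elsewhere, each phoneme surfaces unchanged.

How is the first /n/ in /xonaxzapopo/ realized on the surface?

/n/ (between /o/ and /a/) is in the target of rule 1 but the environment (before a labial or velar stop) is not met → [n].

[n]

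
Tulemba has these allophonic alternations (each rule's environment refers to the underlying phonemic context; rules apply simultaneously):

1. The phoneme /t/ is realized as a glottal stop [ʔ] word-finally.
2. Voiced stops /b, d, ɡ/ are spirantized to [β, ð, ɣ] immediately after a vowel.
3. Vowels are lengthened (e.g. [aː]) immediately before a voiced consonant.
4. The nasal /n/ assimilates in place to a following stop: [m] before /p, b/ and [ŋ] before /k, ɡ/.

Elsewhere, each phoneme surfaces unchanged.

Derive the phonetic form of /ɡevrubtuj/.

[ɡeːvruːβtuːj]

/ɡ/ — word-initial; rule 2 does not apply here → [ɡ].
Rule 3 applies to /e/ (between /ɡ/ and /v/: before a voiced consonant) → [eː].
/u/ meets the environment for rule 3 (before a voiced consonant) → [uː].
/b/ (between /u/ and /t/) occurs immediately after a vowel → [β] by rule 2.
/t/ (between /b/ and /u/) fails the environment for rule 1, so it stays [t].
/u/ (between /t/ and /j/) occurs before a voiced consonant → [uː] by rule 3.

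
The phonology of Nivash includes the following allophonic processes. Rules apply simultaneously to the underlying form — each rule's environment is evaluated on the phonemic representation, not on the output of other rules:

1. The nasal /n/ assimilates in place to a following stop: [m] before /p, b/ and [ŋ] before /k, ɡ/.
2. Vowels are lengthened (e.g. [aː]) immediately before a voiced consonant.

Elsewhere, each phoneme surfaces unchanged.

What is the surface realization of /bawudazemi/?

/a/ (between /b/ and /w/): before a voiced consonant, so rule 2 applies → [aː].
/u/ — between /w/ and /d/, before a voiced consonant — surfaces as [uː] (rule 2).
Rule 2 applies to /a/ (between /d/ and /z/: before a voiced consonant) → [aː].
Rule 2 applies to /e/ (between /z/ and /m/: before a voiced consonant) → [eː].
/i/ (word-final) fails the environment for rule 2, so it stays [i].

[baːwuːdaːzeːmi]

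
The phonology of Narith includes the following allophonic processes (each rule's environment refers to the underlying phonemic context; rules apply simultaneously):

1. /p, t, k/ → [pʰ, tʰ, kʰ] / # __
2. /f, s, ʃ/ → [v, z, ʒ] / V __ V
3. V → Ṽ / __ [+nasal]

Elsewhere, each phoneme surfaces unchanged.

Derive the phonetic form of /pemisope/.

[pʰẽmizope]

Rule 1 applies to /p/ (word-initial: word-initially) → [pʰ].
Rule 3 applies to /e/ (between /p/ and /m/: before a nasal consonant) → [ẽ].
/m/ — not in any rule's target class → [m].
/i/ (between /m/ and /s/) fails the environment for rule 3, so it stays [i].
/s/ — between /i/ and /o/, between two vowels — surfaces as [z] (rule 2).
/o/ (between /s/ and /p/) fails the environment for rule 3, so it stays [o].
/p/ — between /o/ and /e/; rule 1 does not apply here → [p].
/e/ (word-final) is in the target of rule 3 but the environment (before a nasal consonant) is not met → [e].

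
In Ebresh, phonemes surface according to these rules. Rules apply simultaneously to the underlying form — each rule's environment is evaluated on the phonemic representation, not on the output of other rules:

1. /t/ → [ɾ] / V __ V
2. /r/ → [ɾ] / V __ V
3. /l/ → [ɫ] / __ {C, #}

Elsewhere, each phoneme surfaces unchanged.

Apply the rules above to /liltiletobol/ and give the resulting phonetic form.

/l/ (word-initial): rule 3 targets it, but not word-finally or immediately before a consonant → unchanged [l].
/l/ — between /i/ and /t/, word-finally or immediately before a consonant — surfaces as [ɫ] (rule 3).
/t/ — between /l/ and /i/; rule 1 does not apply here → [t].
/l/ (between /i/ and /e/) fails the environment for rule 3, so it stays [l].
/t/ (between /e/ and /o/) occurs between two vowels → [ɾ] by rule 1.
/l/ (word-final): word-finally or immediately before a consonant, so rule 3 applies → [ɫ].

[liɫtileɾoboɫ]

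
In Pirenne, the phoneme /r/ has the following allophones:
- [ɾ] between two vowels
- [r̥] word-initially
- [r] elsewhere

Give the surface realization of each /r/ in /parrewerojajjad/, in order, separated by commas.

Occurrence 1 (position 3): no conditioning environment matches → elsewhere allophone [r].
Occurrence 2 (position 4): no conditioning environment matches → elsewhere allophone [r].
Occurrence 3 (position 8): between two vowels → [ɾ].

[r], [r], [ɾ]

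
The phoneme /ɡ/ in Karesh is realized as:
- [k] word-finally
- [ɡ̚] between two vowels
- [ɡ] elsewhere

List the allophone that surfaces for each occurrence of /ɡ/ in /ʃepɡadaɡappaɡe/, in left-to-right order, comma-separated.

Occurrence 1 (position 4): no conditioning environment matches → elsewhere allophone [ɡ].
Occurrence 2 (position 8): between two vowels → [ɡ̚].
Occurrence 3 (position 13): between two vowels → [ɡ̚].

[ɡ], [ɡ̚], [ɡ̚]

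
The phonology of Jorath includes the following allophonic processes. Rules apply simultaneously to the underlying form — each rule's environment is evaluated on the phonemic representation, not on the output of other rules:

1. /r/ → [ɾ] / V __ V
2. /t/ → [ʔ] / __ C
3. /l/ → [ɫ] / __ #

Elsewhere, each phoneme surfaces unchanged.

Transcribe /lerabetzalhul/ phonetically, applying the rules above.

/l/ (word-initial): rule 3 targets it, but not word-finally → unchanged [l].
/e/ stays [e].
Rule 1 applies to /r/ (between /e/ and /a/: between two vowels) → [ɾ].
/a/ — not in any rule's target class → [a].
/b/ (between /a/ and /e/): no rule targets it → [b].
/e/ (between /b/ and /t/) is unaffected → [e].
/t/ (between /e/ and /z/): immediately before a consonant, so rule 2 applies → [ʔ].
/z/ stays [z].
/a/ (between /z/ and /l/): no rule targets it → [a].
/l/ (between /a/ and /h/): rule 3 targets it, but not word-finally → unchanged [l].
/h/ (between /l/ and /u/) is unaffected → [h].
/u/ — not in any rule's target class → [u].
Rule 3 applies to /l/ (word-final: word-finally) → [ɫ].

[leɾabeʔzalhuɫ]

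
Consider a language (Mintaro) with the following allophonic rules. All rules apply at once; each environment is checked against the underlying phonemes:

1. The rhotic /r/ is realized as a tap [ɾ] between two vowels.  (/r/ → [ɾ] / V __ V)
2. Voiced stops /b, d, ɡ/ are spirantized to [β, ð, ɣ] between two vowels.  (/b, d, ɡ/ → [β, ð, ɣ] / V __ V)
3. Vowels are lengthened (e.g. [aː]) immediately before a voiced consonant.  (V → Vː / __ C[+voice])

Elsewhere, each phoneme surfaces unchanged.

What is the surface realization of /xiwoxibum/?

[xiːwoxiːβuːm]

/x/ stays [x].
/i/ (between /x/ and /w/): before a voiced consonant, so rule 3 applies → [iː].
/w/ (between /i/ and /o/): no rule targets it → [w].
/o/ (between /w/ and /x/): rule 3 targets it, but not before a voiced consonant → unchanged [o].
/x/ (between /o/ and /i/) is unaffected → [x].
/i/ (between /x/ and /b/): before a voiced consonant, so rule 3 applies → [iː].
/b/ (between /i/ and /u/) occurs between two vowels → [β] by rule 2.
Rule 3 applies to /u/ (between /b/ and /m/: before a voiced consonant) → [uː].
/m/ (word-final) is unaffected → [m].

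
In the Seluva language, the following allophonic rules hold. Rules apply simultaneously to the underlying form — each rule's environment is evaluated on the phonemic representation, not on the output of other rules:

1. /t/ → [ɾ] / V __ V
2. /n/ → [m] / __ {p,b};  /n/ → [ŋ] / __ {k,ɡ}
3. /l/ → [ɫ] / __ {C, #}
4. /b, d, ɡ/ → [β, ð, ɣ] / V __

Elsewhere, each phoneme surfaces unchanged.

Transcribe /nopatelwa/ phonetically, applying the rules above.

/n/ (word-initial): rule 2 targets it, but not before a labial or velar stop → unchanged [n].
/o/ (between /n/ and /p/) is unaffected → [o].
/p/ (between /o/ and /a/) is unaffected → [p].
/a/ — not in any rule's target class → [a].
/t/ — between /a/ and /e/, between two vowels — surfaces as [ɾ] (rule 1).
/e/ (between /t/ and /l/): no rule targets it → [e].
/l/ — between /e/ and /w/, word-finally or immediately before a consonant — surfaces as [ɫ] (rule 3).
/w/ (between /l/ and /a/) is unaffected → [w].
/a/ stays [a].

[nopaɾeɫwa]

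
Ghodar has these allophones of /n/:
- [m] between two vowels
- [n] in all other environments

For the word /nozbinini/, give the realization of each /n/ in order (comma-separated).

[n], [m], [m]

Occurrence 1 (position 1): no conditioning environment matches → elsewhere allophone [n].
Occurrence 2 (position 6): between two vowels → [m].
Occurrence 3 (position 8): between two vowels → [m].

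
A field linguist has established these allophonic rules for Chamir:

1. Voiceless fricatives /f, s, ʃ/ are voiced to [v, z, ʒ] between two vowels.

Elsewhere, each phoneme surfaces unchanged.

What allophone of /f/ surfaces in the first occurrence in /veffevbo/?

/f/ — between /e/ and /f/; rule 1 does not apply here → [f].

[f]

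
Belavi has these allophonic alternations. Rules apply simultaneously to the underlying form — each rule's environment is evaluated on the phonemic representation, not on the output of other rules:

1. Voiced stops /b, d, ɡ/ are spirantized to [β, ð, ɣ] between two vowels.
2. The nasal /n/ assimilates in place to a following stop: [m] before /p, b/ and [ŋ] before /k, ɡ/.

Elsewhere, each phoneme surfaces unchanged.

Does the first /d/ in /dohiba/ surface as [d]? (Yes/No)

/d/ (word-initial): rule 1 targets it, but not between two vowels → unchanged [d].
The actual realization is [d], which matches [d].

Yes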